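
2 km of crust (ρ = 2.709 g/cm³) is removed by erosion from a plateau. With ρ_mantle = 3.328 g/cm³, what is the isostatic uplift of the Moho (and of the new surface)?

Unloading: uplift u = e ρ_c/ρ_m = 2 km × 2.709/3.328 = 1.63 km.

1.63 km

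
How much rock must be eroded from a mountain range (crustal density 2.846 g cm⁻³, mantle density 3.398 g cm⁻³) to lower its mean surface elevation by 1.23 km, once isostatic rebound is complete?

7.57 km

Net drop Δ = e − u = e − e ρ_c/ρ_m = e (ρ_m − ρ_c)/ρ_m.
e = Δ ρ_m/(ρ_m − ρ_c) = 1.23 km × 3.398/0.552 = 7.57 km.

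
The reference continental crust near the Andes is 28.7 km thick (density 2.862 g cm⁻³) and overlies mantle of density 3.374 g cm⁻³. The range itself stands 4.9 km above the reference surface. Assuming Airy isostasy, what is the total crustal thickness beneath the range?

61 km

Root depth r = h ρ_c / (ρ_m − ρ_c) = 4.9 km × 2.862 / 0.512 = 27.39 km.
Total thickness = T + h + r = 28.7 km + 4.9 km + 27.39 km = 61 km.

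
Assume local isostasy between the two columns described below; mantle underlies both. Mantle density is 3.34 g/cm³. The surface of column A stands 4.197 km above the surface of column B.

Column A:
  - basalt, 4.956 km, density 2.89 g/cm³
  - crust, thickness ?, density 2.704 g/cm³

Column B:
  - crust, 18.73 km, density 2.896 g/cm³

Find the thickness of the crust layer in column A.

31.6 km

Take the compensation level at the base of the deeper column (depth z_c below the surface of column A) and equate Σ ρ_i t_i down to z_c; mantle fills any gap and the z_c terms cancel.
Column A: 4.956×2.89 + x×2.704 + (z_c − 4.956 − x)×3.34
Column B: 4.197×0 + 18.73×2.896 + (z_c − 4.197 − 18.73)×3.34
The z_c×3.34 term appears on both sides and cancels. Collect the known terms of each column as K = Σ(ρt)_known − 3.34 × (depth of known layers): K_A = 14.32284 − 3.34×4.956 = −2.2302; K_B = 54.24208 − 3.34×(4.197 + 18.73) = −22.3341.
Balance: K_A − x×(3.34 − 2.704) = K_B, so x = (K_A − K_B)/(3.34 − 2.704) = 20.1039/0.636 = 31.6 km.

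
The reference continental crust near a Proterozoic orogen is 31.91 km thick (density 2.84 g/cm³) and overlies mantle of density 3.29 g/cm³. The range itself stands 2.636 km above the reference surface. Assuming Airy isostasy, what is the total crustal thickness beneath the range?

Root depth r = h ρ_c / (ρ_m − ρ_c) = 2.636 km × 2.84 / 0.45 = 16.64 km.
Total thickness = T + h + r = 31.91 km + 2.636 km + 16.64 km = 51.2 km.

51.2 km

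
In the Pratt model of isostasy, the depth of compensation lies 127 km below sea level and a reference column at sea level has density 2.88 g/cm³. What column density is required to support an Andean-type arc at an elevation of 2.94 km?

2.81 g/cm³

Pratt balance: ρ_ref D = ρ (D + h).
ρ = ρ_ref D/(D + h) = 2.88 × 127 km/(127 km + 2.94 km) = 2.81 g/cm³.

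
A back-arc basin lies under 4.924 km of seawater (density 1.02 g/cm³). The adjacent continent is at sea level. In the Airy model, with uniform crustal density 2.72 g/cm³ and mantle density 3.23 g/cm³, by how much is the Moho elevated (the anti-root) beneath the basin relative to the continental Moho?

Balancing pressure at the compensation depth: replacing crust with seawater at the top is compensated by replacing crust with mantle at the base: d (ρ_c − ρ_w) = a (ρ_m − ρ_c).
a = d (ρ_c − ρ_w)/(ρ_m − ρ_c) = 4.924 km × 1.7/0.51 = 16.4 km.

16.4 km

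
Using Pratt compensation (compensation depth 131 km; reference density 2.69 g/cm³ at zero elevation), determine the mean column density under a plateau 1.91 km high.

2.65 g/cm³

Pratt balance: ρ_ref D = ρ (D + h).
ρ = ρ_ref D/(D + h) = 2.69 × 131 km/(131 km + 1.91 km) = 2.65 g/cm³.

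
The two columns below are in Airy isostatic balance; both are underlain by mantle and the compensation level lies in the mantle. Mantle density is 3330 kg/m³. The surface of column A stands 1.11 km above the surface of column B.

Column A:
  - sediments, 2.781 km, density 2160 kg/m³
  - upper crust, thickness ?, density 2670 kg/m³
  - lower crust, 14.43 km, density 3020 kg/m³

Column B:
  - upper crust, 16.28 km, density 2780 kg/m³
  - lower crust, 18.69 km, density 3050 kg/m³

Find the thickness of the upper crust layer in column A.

15.4 km

Take the compensation level at the base of the deeper column (depth z_c below the surface of column A) and equate Σ ρ_i t_i down to z_c; mantle fills any gap and the z_c terms cancel.
Column A: 2.781×2160 + x×2670 + 14.43×3020 + (z_c − 17.211 − x)×3330
Column B: 1.11×0 + 16.28×2780 + 18.69×3050 + (z_c − 1.11 − 34.97)×3330
The z_c×3330 term appears on both sides and cancels. Collect the known terms of each column as K = Σ(ρt)_known − 3330 × (depth of known layers): K_A = 49585.56 − 3330×17.211 = −7727.07; K_B = 102262.9 − 3330×(1.11 + 34.97) = −17883.5.
Balance: K_A − x×(3330 − 2670) = K_B, so x = (K_A − K_B)/(3330 − 2670) = 10156.4/660 = 15.4 km.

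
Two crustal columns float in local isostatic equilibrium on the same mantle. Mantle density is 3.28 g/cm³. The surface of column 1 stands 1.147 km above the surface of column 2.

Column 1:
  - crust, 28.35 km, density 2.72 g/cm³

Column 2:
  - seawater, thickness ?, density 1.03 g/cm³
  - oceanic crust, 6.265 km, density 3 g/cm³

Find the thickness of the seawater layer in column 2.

Take the compensation level at the base of the deeper column (depth z_c below the surface of column 1) and equate Σ ρ_i t_i down to z_c; mantle fills any gap and the z_c terms cancel.
Column 1: 28.35×2.72 + (z_c − 28.35)×3.28
Column 2: 1.147×0 + x×1.03 + 6.265×3 + (z_c − 1.147 − 6.265 − x)×3.28
The z_c×3.28 term appears on both sides and cancels. Collect the known terms of each column as K = Σ(ρt)_known − 3.28 × (depth of known layers): K_1 = 77.112 − 3.28×28.35 = −15.876; K_2 = 18.795 − 3.28×(1.147 + 6.265) = −5.51636.
Balance: K_1 = K_2 − x×(3.28 − 1.03), so x = (K_2 − K_1)/(3.28 − 1.03) = 10.3596/2.25 = 4.6 km.

4.6 km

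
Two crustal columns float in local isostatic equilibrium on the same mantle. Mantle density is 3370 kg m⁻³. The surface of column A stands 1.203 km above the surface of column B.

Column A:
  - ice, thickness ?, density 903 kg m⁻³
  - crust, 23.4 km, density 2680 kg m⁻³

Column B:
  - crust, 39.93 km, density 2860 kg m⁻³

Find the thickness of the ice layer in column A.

3.35 km

Take the compensation level at the base of the deeper column (depth z_c below the surface of column A) and equate Σ ρ_i t_i down to z_c; mantle fills any gap and the z_c terms cancel.
Column A: x×903 + 23.4×2680 + (z_c − 23.4 − x)×3370
Column B: 1.203×0 + 39.93×2860 + (z_c − 1.203 − 39.93)×3370
The z_c×3370 term appears on both sides and cancels. Collect the known terms of each column as K = Σ(ρt)_known − 3370 × (depth of known layers): K_A = 62712 − 3370×23.4 = −16146; K_B = 114199.8 − 3370×(1.203 + 39.93) = −24418.41.
Balance: K_A − x×(3370 − 903) = K_B, so x = (K_A − K_B)/(3370 − 903) = 8272.41/2467 = 3.35 km.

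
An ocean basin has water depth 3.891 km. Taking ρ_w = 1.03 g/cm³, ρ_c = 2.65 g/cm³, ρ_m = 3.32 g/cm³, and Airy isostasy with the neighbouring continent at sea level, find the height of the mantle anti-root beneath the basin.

9.41 km

In Airy isostatic equilibrium: replacing crust with seawater at the top is compensated by replacing crust with mantle at the base: d (ρ_c − ρ_w) = a (ρ_m − ρ_c).
a = d (ρ_c − ρ_w)/(ρ_m − ρ_c) = 3.891 km × 1.62/0.67 = 9.41 km.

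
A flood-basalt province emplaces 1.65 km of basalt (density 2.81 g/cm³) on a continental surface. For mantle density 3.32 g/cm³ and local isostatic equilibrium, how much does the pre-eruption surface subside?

Subaerial loading: s = t ρ_load / ρ_m.
s = 1.65 km × 2.81/3.32 = 1.4 km.

1.4 km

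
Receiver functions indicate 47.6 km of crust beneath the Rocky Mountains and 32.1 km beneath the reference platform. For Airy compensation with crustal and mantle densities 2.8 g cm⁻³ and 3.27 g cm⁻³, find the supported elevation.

2.23 km

Excess crust Δ = 47.6 km − 32.1 km = 15.5 km, split between elevation h and root r with h + r = Δ.
Airy balance ρ_c h = (ρ_m − ρ_c) r gives r = h ρ_c/(ρ_m − ρ_c), so h (1 + ρ_c/(ρ_m − ρ_c)) = Δ, i.e. h = Δ (ρ_m − ρ_c)/ρ_m.
h = 15.5 km × 0.47/3.27 = 2.23 km.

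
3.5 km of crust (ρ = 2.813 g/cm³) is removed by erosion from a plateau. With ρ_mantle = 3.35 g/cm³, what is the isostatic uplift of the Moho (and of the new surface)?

Unloading: uplift u = e ρ_c/ρ_m = 3.5 km × 2.813/3.35 = 2.94 km.

2.94 km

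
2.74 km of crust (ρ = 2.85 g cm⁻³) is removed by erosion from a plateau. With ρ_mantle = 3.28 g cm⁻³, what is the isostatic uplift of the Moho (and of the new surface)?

Unloading: uplift u = e ρ_c/ρ_m = 2.74 km × 2.85/3.28 = 2.38 km.

2.38 km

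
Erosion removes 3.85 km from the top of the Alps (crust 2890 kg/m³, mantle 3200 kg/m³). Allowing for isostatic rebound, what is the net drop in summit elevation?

Rebound u = e ρ_c/ρ_m = 3.85 km × 2890/3200 = 3.477 km.
Net surface drop = e − u = 3.85 km − 3.477 km = e (ρ_m − ρ_c)/ρ_m = 0.373 km.

0.373 km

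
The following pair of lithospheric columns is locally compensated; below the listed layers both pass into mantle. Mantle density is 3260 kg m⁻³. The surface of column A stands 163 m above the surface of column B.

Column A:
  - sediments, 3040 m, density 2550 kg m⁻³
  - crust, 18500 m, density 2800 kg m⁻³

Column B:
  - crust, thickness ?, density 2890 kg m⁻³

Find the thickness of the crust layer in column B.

Take the compensation level at the base of the deeper column (depth z_c below the surface of column A) and equate Σ ρ_i t_i down to z_c; mantle fills any gap and the z_c terms cancel.
Column A: 3040×2550 + 18500×2800 + (z_c − 21540)×3260
Column B: 163×0 + x×2890 + (z_c − 163 − 0 − x)×3260
The z_c×3260 term appears on both sides and cancels. Collect the known terms of each column as K = Σ(ρt)_known − 3260 × (depth of known layers): K_A = 59552000 − 3260×21540 = −10668400; K_B = 0 − 3260×(163 + 0) = −531380.
Balance: K_A = K_B − x×(3260 − 2890), so x = (K_B − K_A)/(3260 − 2890) = 10137000/370 = 27400 m.

27400 m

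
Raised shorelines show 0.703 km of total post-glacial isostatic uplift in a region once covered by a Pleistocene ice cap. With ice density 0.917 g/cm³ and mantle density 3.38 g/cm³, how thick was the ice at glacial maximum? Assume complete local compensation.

2.59 km

u = t ρ_ice/ρ_m → t = u ρ_m/ρ_ice = 0.703 km × 3.38/0.917 = 2.59 km.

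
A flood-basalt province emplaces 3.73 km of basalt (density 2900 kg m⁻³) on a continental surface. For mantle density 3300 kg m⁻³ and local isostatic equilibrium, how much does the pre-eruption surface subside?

3.28 km

Subaerial loading: s = t ρ_load / ρ_m.
s = 3.73 km × 2900/3300 = 3.28 km.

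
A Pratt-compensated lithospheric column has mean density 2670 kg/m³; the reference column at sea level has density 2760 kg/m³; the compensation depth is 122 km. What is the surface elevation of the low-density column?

ρ_ref D = ρ (D + h) → h = D (ρ_ref − ρ)/ρ.
h = 122 km × (2760 − 2670)/2670 = 4.11 km.

4.11 km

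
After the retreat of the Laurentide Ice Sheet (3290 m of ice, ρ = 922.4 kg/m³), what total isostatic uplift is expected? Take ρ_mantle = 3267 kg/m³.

Removing the load lets mantle flow back in; uplift u satisfies ρ_ice t = ρ_m u.
u = t ρ_ice/ρ_m = 3290 m × 922.4/3267 = 929 m.

929 m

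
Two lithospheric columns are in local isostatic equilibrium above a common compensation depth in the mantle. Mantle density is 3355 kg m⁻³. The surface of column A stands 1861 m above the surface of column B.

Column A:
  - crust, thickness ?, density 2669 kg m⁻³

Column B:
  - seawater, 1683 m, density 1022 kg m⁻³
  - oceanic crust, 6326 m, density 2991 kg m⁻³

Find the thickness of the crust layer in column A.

Take the compensation level at the base of the deeper column (depth z_c below the surface of column A) and equate Σ ρ_i t_i down to z_c; mantle fills any gap and the z_c terms cancel.
Column A: x×2669 + (z_c − 0 − x)×3355
Column B: 1861×0 + 1683×1022 + 6326×2991 + (z_c − 1861 − 8009)×3355
The z_c×3355 term appears on both sides and cancels. Collect the known terms of each column as K = Σ(ρt)_known − 3355 × (depth of known layers): K_A = 0 − 3355×0 = 0; K_B = 20641092 − 3355×(1861 + 8009) = −12472758.
Balance: K_A − x×(3355 − 2669) = K_B, so x = (K_A − K_B)/(3355 − 2669) = 12472800/686 = 18200 m.

18200 m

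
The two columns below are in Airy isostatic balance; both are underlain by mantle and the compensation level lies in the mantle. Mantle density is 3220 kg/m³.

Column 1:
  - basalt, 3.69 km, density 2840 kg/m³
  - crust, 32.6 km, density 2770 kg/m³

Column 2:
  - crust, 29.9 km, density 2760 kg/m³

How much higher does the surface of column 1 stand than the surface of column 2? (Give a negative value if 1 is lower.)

For any compensation level in the mantle, the mantle terms cancel and isostasy reduces to e = (Σt_1 − Σt_2) − (Σ(ρt)_1 − Σ(ρt)_2) / ρ_m.
Σt_1 = 36.29 km; Σt_2 = 29.9 km; Σ(ρt)_1 = 100781.6; Σ(ρt)_2 = 82524 (in km·kg/m³).
e = (36.29 − 29.9) − (100781.6 − 82524) / 3220 = 0.72 km.

0.72 km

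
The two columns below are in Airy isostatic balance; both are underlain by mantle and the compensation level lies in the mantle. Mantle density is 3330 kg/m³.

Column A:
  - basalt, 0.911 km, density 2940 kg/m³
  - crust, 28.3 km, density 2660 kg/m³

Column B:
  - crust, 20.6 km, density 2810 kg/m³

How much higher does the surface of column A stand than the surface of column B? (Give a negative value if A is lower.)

2.58 km

For any compensation level in the mantle, the mantle terms cancel and isostasy reduces to e = (Σt_A − Σt_B) − (Σ(ρt)_A − Σ(ρt)_B) / ρ_m.
Σt_A = 29.211 km; Σt_B = 20.6 km; Σ(ρt)_A = 77956.34; Σ(ρt)_B = 57886 (in km·kg/m³).
e = (29.211 − 20.6) − (77956.34 − 57886) / 3330 = 2.58 km.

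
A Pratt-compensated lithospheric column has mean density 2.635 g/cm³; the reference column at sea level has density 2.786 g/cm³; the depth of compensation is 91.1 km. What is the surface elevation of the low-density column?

5.22 km

ρ_ref D = ρ (D + h) → h = D (ρ_ref − ρ)/ρ.
h = 91.1 km × (2.786 − 2.635)/2.635 = 5.22 km.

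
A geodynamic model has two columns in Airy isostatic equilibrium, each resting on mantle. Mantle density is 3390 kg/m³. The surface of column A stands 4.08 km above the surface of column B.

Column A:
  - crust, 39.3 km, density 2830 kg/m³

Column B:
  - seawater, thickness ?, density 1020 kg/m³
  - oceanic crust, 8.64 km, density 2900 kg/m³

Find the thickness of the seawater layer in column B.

Take the compensation level at the base of the deeper column (depth z_c below the surface of column A) and equate Σ ρ_i t_i down to z_c; mantle fills any gap and the z_c terms cancel.
Column A: 39.3×2830 + (z_c − 39.3)×3390
Column B: 4.08×0 + x×1020 + 8.64×2900 + (z_c − 4.08 − 8.64 − x)×3390
The z_c×3390 term appears on both sides and cancels. Collect the known terms of each column as K = Σ(ρt)_known − 3390 × (depth of known layers): K_A = 111219 − 3390×39.3 = −22008; K_B = 25056 − 3390×(4.08 + 8.64) = −18064.8.
Balance: K_A = K_B − x×(3390 − 1020), so x = (K_B − K_A)/(3390 − 1020) = 3943.2/2370 = 1.66 km.

1.66 km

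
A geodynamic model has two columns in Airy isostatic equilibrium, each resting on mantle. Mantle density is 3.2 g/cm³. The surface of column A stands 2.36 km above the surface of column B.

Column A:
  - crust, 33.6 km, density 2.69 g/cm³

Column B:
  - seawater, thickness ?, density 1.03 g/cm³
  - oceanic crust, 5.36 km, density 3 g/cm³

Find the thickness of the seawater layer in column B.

3.92 km

Take the compensation level at the base of the deeper column (depth z_c below the surface of column A) and equate Σ ρ_i t_i down to z_c; mantle fills any gap and the z_c terms cancel.
Column A: 33.6×2.69 + (z_c − 33.6)×3.2
Column B: 2.36×0 + x×1.03 + 5.36×3 + (z_c − 2.36 − 5.36 − x)×3.2
The z_c×3.2 term appears on both sides and cancels. Collect the known terms of each column as K = Σ(ρt)_known − 3.2 × (depth of known layers): K_A = 90.384 − 3.2×33.6 = −17.136; K_B = 16.08 − 3.2×(2.36 + 5.36) = −8.624.
Balance: K_A = K_B − x×(3.2 − 1.03), so x = (K_B − K_A)/(3.2 − 1.03) = 8.512/2.17 = 3.92 km.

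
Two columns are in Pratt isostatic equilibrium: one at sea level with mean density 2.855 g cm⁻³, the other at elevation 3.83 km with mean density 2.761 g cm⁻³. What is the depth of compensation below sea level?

112 km

ρ_ref D = ρ (D + h) → D (ρ_ref − ρ) = ρ h.
D = ρ h/(ρ_ref − ρ) = 2.761 × 3.83 km/(2.855 − 2.761) = 112 km.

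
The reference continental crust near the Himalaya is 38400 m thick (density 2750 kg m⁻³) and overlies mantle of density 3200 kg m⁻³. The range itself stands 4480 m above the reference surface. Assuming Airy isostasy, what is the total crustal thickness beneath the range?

Root depth r = h ρ_c / (ρ_m − ρ_c) = 4480 m × 2750 / 450 = 27380 m.
Total thickness = T + h + r = 38400 m + 4480 m + 27380 m = 70300 m.

70300 m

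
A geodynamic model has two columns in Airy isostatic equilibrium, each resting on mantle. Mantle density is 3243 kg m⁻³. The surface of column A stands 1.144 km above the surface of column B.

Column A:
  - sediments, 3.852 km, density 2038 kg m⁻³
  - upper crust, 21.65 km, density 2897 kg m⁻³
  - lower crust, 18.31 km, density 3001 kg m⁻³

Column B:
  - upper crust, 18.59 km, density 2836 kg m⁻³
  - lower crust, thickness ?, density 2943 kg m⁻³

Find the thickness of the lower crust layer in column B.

Take the compensation level at the base of the deeper column (depth z_c below the surface of column A) and equate Σ ρ_i t_i down to z_c; mantle fills any gap and the z_c terms cancel.
Column A: 3.852×2038 + 21.65×2897 + 18.31×3001 + (z_c − 43.812)×3243
Column B: 1.144×0 + 18.59×2836 + x×2943 + (z_c − 1.144 − 18.59 − x)×3243
The z_c×3243 term appears on both sides and cancels. Collect the known terms of each column as K = Σ(ρt)_known − 3243 × (depth of known layers): K_A = 125518.736 − 3243×43.812 = −16563.58; K_B = 52721.24 − 3243×(1.144 + 18.59) = −11276.122.
Balance: K_A = K_B − x×(3243 − 2943), so x = (K_B − K_A)/(3243 − 2943) = 5287.46/300 = 17.6 km.

17.6 km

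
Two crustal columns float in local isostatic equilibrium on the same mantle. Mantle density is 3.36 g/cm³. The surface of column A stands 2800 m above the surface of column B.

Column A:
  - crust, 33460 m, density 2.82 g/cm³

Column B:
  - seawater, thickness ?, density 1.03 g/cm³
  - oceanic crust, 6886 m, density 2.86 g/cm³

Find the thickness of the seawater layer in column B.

Take the compensation level at the base of the deeper column (depth z_c below the surface of column A) and equate Σ ρ_i t_i down to z_c; mantle fills any gap and the z_c terms cancel.
Column A: 33460×2.82 + (z_c − 33460)×3.36
Column B: 2800×0 + x×1.03 + 6886×2.86 + (z_c − 2800 − 6886 − x)×3.36
The z_c×3.36 term appears on both sides and cancels. Collect the known terms of each column as K = Σ(ρt)_known − 3.36 × (depth of known layers): K_A = 94357.2 − 3.36×33460 = −18068.4; K_B = 19693.96 − 3.36×(2800 + 6886) = −12851.
Balance: K_A = K_B − x×(3.36 − 1.03), so x = (K_B − K_A)/(3.36 − 1.03) = 5217.4/2.33 = 2240 m.

2240 m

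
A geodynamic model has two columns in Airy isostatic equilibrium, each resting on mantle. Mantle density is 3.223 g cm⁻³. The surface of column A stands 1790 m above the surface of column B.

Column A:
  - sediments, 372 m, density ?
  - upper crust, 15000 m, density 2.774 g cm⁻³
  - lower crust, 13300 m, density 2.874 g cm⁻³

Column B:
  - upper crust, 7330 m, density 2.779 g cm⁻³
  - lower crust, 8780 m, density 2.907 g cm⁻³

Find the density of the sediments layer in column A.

Take the compensation level at the base of the deeper column (depth z_c below the surface of column A) and equate Σ ρ_i t_i down to z_c; mantle fills any gap and the z_c terms cancel.
Column A: 372×ρ + 15000×2.774 + 13300×2.874 + (z_c − 28672)×3.223
Column B: 1790×0 + 7330×2.779 + 8780×2.907 + (z_c − 1790 − 16110)×3.223
The z_c×3.223 term appears on both sides and cancels. Collect the known terms of each column as K = Σ(ρt)_known − 3.223 × (depth of known layers): K_A = 79834.2 − 3.223×28672 = −12575.656; K_B = 45893.53 − 3.223×(1790 + 16110) = −11798.17.
Balance: K_A + 372×ρ = K_B, so ρ = (K_B − K_A)/372 = 777.486/372 = 2.09 g cm⁻³.

2.09 g cm⁻³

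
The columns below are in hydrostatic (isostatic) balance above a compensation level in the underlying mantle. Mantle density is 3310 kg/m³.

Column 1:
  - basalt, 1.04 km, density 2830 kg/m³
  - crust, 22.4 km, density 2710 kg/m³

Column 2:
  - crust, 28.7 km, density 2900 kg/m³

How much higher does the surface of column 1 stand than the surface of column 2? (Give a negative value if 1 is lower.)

0.656 km

For any compensation level in the mantle, the mantle terms cancel and isostasy reduces to e = (Σt_1 − Σt_2) − (Σ(ρt)_1 − Σ(ρt)_2) / ρ_m.
Σt_1 = 23.44 km; Σt_2 = 28.7 km; Σ(ρt)_1 = 63647.2; Σ(ρt)_2 = 83230 (in km·kg/m³).
e = (23.44 − 28.7) − (63647.2 − 83230) / 3310 = 0.656 km.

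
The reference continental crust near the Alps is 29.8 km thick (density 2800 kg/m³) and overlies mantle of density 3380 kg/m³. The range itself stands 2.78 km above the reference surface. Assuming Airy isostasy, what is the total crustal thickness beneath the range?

46 km

Root depth r = h ρ_c / (ρ_m − ρ_c) = 2.78 km × 2800 / 580 = 13.42 km.
Total thickness = T + h + r = 29.8 km + 2.78 km + 13.42 km = 46 km.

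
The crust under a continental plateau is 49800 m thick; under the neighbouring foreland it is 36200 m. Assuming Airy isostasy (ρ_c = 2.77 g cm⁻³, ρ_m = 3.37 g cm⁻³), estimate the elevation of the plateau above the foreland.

Excess crust Δ = 49800 m − 36200 m = 13600 m, split between elevation h and root r with h + r = Δ.
Airy balance ρ_c h = (ρ_m − ρ_c) r gives r = h ρ_c/(ρ_m − ρ_c), so h (1 + ρ_c/(ρ_m − ρ_c)) = Δ, i.e. h = Δ (ρ_m − ρ_c)/ρ_m.
h = 13600 m × 0.6/3.37 = 2420 m.

2420 m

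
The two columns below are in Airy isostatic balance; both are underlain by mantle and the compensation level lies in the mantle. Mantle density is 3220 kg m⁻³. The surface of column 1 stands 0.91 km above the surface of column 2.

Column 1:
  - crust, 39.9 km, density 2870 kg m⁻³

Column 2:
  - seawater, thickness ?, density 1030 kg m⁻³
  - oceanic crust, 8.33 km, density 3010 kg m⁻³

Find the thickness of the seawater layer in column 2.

Take the compensation level at the base of the deeper column (depth z_c below the surface of column 1) and equate Σ ρ_i t_i down to z_c; mantle fills any gap and the z_c terms cancel.
Column 1: 39.9×2870 + (z_c − 39.9)×3220
Column 2: 0.91×0 + x×1030 + 8.33×3010 + (z_c − 0.91 − 8.33 − x)×3220
The z_c×3220 term appears on both sides and cancels. Collect the known terms of each column as K = Σ(ρt)_known − 3220 × (depth of known layers): K_1 = 114513 − 3220×39.9 = −13965; K_2 = 25073.3 − 3220×(0.91 + 8.33) = −4679.5.
Balance: K_1 = K_2 − x×(3220 − 1030), so x = (K_2 − K_1)/(3220 − 1030) = 9285.5/2190 = 4.24 km.

4.24 km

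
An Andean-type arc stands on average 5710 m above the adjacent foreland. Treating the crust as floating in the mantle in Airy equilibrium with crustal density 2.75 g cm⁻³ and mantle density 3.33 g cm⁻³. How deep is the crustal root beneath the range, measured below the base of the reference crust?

Balancing pressure at the compensation depth: the weight of the topography is balanced by the buoyancy of the root, ρ_c h = (ρ_m − ρ_c) r.
r = h · ρ_c / (ρ_m − ρ_c) = 5710 m × 2.75 / (3.33 − 2.75) = 27100 m.

27100 m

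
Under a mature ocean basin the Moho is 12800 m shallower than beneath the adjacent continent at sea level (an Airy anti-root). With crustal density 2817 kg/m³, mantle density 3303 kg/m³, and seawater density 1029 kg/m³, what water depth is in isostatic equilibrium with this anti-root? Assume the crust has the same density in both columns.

3480 m

Replacing a thickness d of crust by seawater at the top must be balanced by replacing crust with mantle at the base: d (ρ_c − ρ_w) = a (ρ_m − ρ_c).
d = a (ρ_m − ρ_c)/(ρ_c − ρ_w) = 12800 m × 486/1788 = 3480 m.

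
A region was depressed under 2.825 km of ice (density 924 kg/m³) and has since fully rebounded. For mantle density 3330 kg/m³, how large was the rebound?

Removing the load lets mantle flow back in; uplift u satisfies ρ_ice t = ρ_m u.
u = t ρ_ice/ρ_m = 2.825 km × 924/3330 = 0.784 km.

0.784 km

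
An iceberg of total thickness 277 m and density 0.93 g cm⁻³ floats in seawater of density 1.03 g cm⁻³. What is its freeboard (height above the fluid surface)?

26.9 m

Floating equilibrium: submerged depth d = t ρ_obj/ρ_fluid = 277 m × 0.93/1.03 = 250.1 m.
Freeboard = t − d = 277 m − 250.1 m = 26.9 m.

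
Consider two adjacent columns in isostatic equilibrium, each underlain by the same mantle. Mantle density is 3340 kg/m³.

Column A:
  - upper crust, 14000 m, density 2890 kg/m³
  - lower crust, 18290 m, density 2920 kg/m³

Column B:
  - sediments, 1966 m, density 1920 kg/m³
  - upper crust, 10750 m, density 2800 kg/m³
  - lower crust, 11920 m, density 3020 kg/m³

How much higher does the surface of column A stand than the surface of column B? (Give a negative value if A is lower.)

470 m

For any compensation level in the mantle, the mantle terms cancel and isostasy reduces to e = (Σt_A − Σt_B) − (Σ(ρt)_A − Σ(ρt)_B) / ρ_m.
Σt_A = 32290 m; Σt_B = 24636 m; Σ(ρt)_A = 93866800; Σ(ρt)_B = 69873120 (in m·kg/m³).
e = (32290 − 24636) − (93866800 − 69873120) / 3340 = 470 m.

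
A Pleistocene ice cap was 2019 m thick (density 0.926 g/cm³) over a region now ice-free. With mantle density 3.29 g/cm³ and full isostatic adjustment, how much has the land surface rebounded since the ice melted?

Removing the load lets mantle flow back in; uplift u satisfies ρ_ice t = ρ_m u.
u = t ρ_ice/ρ_m = 2019 m × 0.926/3.29 = 568 m.

568 m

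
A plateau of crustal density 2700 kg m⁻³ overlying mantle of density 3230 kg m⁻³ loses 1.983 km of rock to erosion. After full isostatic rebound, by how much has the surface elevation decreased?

0.325 km

Rebound u = e ρ_c/ρ_m = 1.983 km × 2700/3230 = 1.658 km.
Net surface drop = e − u = 1.983 km − 1.658 km = e (ρ_m − ρ_c)/ρ_m = 0.325 km.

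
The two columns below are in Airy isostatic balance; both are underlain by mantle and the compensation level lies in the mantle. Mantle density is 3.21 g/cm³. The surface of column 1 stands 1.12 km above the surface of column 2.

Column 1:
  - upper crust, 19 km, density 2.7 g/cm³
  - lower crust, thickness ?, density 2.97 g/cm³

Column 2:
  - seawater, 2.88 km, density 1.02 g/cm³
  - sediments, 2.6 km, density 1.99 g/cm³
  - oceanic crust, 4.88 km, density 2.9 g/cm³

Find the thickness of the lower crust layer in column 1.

Take the compensation level at the base of the deeper column (depth z_c below the surface of column 1) and equate Σ ρ_i t_i down to z_c; mantle fills any gap and the z_c terms cancel.
Column 1: 19×2.7 + x×2.97 + (z_c − 19 − x)×3.21
Column 2: 1.12×0 + 2.88×1.02 + 2.6×1.99 + 4.88×2.9 + (z_c − 1.12 − 10.36)×3.21
The z_c×3.21 term appears on both sides and cancels. Collect the known terms of each column as K = Σ(ρt)_known − 3.21 × (depth of known layers): K_1 = 51.3 − 3.21×19 = −9.69; K_2 = 22.2636 − 3.21×(1.12 + 10.36) = −14.5872.
Balance: K_1 − x×(3.21 − 2.97) = K_2, so x = (K_1 − K_2)/(3.21 − 2.97) = 4.8972/0.24 = 20.4 km.

20.4 km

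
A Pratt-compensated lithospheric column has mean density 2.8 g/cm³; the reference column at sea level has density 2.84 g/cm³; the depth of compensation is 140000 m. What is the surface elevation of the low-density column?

ρ_ref D = ρ (D + h) → h = D (ρ_ref − ρ)/ρ.
h = 140000 m × (2.84 − 2.8)/2.8 = 2000 m.

2000 m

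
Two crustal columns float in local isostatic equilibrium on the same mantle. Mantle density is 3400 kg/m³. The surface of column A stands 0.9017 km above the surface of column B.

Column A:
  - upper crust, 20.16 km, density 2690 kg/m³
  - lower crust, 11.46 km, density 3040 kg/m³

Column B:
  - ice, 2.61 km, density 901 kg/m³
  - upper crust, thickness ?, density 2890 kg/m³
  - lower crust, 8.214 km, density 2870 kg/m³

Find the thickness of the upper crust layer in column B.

8.82 km

Take the compensation level at the base of the deeper column (depth z_c below the surface of column A) and equate Σ ρ_i t_i down to z_c; mantle fills any gap and the z_c terms cancel.
Column A: 20.16×2690 + 11.46×3040 + (z_c − 31.62)×3400
Column B: 0.9017×0 + 2.61×901 + x×2890 + 8.214×2870 + (z_c − 0.9017 − 10.824 − x)×3400
The z_c×3400 term appears on both sides and cancels. Collect the known terms of each column as K = Σ(ρt)_known − 3400 × (depth of known layers): K_A = 89068.8 − 3400×31.62 = −18439.2; K_B = 25925.79 − 3400×(0.9017 + 10.824) = −13941.59.
Balance: K_A = K_B − x×(3400 − 2890), so x = (K_B − K_A)/(3400 − 2890) = 4497.61/510 = 8.82 km.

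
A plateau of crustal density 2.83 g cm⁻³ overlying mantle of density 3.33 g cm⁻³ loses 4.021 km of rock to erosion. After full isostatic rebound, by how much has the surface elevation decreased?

0.604 km

Rebound u = e ρ_c/ρ_m = 4.021 km × 2.83/3.33 = 3.417 km.
Net surface drop = e − u = 4.021 km − 3.417 km = e (ρ_m − ρ_c)/ρ_m = 0.604 km.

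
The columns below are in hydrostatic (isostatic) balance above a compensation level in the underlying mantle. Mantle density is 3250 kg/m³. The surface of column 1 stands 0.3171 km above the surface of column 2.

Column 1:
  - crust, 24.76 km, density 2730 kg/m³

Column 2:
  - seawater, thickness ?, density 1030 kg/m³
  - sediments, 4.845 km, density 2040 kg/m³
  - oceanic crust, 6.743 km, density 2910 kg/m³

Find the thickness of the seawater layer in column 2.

1.66 km

Take the compensation level at the base of the deeper column (depth z_c below the surface of column 1) and equate Σ ρ_i t_i down to z_c; mantle fills any gap and the z_c terms cancel.
Column 1: 24.76×2730 + (z_c − 24.76)×3250
Column 2: 0.3171×0 + x×1030 + 4.845×2040 + 6.743×2910 + (z_c − 0.3171 − 11.588 − x)×3250
The z_c×3250 term appears on both sides and cancels. Collect the known terms of each column as K = Σ(ρt)_known − 3250 × (depth of known layers): K_1 = 67594.8 − 3250×24.76 = −12875.2; K_2 = 29505.93 − 3250×(0.3171 + 11.588) = −9185.645.
Balance: K_1 = K_2 − x×(3250 − 1030), so x = (K_2 − K_1)/(3250 − 1030) = 3689.56/2220 = 1.66 km.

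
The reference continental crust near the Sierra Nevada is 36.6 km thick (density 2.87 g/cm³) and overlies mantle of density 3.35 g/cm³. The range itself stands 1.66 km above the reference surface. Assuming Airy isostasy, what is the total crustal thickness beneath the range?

Root depth r = h ρ_c / (ρ_m − ρ_c) = 1.66 km × 2.87 / 0.48 = 9.925 km.
Total thickness = T + h + r = 36.6 km + 1.66 km + 9.925 km = 48.2 km.

48.2 km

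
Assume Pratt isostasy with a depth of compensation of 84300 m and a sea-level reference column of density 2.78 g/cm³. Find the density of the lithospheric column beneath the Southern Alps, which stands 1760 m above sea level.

2.72 g/cm³

Pratt balance: ρ_ref D = ρ (D + h).
ρ = ρ_ref D/(D + h) = 2.78 × 84300 m/(84300 m + 1760 m) = 2.72 g/cm³.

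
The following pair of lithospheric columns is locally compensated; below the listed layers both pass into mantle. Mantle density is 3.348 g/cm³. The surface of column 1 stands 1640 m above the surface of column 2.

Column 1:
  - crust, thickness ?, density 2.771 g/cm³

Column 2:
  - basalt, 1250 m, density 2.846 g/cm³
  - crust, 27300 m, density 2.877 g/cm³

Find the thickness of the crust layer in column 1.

Take the compensation level at the base of the deeper column (depth z_c below the surface of column 1) and equate Σ ρ_i t_i down to z_c; mantle fills any gap and the z_c terms cancel.
Column 1: x×2.771 + (z_c − 0 − x)×3.348
Column 2: 1640×0 + 1250×2.846 + 27300×2.877 + (z_c − 1640 − 28550)×3.348
The z_c×3.348 term appears on both sides and cancels. Collect the known terms of each column as K = Σ(ρt)_known − 3.348 × (depth of known layers): K_1 = 0 − 3.348×0 = 0; K_2 = 82099.6 − 3.348×(1640 + 28550) = −18976.52.
Balance: K_1 − x×(3.348 − 2.771) = K_2, so x = (K_1 − K_2)/(3.348 − 2.771) = 18976.5/0.577 = 32900 m.

32900 m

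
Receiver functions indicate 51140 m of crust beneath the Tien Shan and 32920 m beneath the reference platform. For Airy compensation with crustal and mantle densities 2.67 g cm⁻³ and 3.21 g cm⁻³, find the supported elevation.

3070 m

Excess crust Δ = 51140 m − 32920 m = 18220 m, split between elevation h and root r with h + r = Δ.
Airy balance ρ_c h = (ρ_m − ρ_c) r gives r = h ρ_c/(ρ_m − ρ_c), so h (1 + ρ_c/(ρ_m − ρ_c)) = Δ, i.e. h = Δ (ρ_m − ρ_c)/ρ_m.
h = 18220 m × 0.54/3.21 = 3070 m.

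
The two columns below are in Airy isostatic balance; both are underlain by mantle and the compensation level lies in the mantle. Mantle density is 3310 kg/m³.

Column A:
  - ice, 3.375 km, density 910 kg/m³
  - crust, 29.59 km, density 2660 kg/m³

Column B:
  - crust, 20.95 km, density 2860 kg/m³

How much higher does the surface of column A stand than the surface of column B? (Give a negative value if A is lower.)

5.41 km

For any compensation level in the mantle, the mantle terms cancel and isostasy reduces to e = (Σt_A − Σt_B) − (Σ(ρt)_A − Σ(ρt)_B) / ρ_m.
Σt_A = 32.965 km; Σt_B = 20.95 km; Σ(ρt)_A = 81780.65; Σ(ρt)_B = 59917 (in km·kg/m³).
e = (32.965 − 20.95) − (81780.65 − 59917) / 3310 = 5.41 km.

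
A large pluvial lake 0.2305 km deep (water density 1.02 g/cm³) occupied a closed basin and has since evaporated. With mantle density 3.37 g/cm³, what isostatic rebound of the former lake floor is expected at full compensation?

0.0698 km

u = d ρ_w/ρ_m = 0.2305 km × 1.02/3.37 = 0.0698 km.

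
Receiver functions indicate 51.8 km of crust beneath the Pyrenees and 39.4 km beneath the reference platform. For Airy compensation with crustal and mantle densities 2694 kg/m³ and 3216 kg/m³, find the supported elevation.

2.01 km

Excess crust Δ = 51.8 km − 39.4 km = 12.4 km, split between elevation h and root r with h + r = Δ.
Airy balance ρ_c h = (ρ_m − ρ_c) r gives r = h ρ_c/(ρ_m − ρ_c), so h (1 + ρ_c/(ρ_m − ρ_c)) = Δ, i.e. h = Δ (ρ_m − ρ_c)/ρ_m.
h = 12.4 km × 522/3216 = 2.01 km.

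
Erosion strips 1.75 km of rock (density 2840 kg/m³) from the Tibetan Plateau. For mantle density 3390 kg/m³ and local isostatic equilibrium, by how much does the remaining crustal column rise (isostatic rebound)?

Unloading: uplift u = e ρ_c/ρ_m = 1.75 km × 2840/3390 = 1.47 km.

1.47 km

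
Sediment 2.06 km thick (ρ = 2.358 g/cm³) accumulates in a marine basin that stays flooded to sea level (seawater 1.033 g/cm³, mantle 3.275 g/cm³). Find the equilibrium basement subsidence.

1.22 km

Submarine loading: the sediment displaces seawater, and the subsidence is in turn flooded, so s (ρ_m − ρ_w) = t (ρ_sed − ρ_w).
s = 2.06 km × (2.358 − 1.033) / (3.275 − 1.033) = 1.22 km.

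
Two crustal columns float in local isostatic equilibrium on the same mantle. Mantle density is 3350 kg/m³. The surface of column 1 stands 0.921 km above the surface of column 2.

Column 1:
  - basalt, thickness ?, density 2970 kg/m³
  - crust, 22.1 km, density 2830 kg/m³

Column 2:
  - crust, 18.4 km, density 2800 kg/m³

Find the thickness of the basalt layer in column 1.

4.51 km

Take the compensation level at the base of the deeper column (depth z_c below the surface of column 1) and equate Σ ρ_i t_i down to z_c; mantle fills any gap and the z_c terms cancel.
Column 1: x×2970 + 22.1×2830 + (z_c − 22.1 − x)×3350
Column 2: 0.921×0 + 18.4×2800 + (z_c − 0.921 − 18.4)×3350
The z_c×3350 term appears on both sides and cancels. Collect the known terms of each column as K = Σ(ρt)_known − 3350 × (depth of known layers): K_1 = 62543 − 3350×22.1 = −11492; K_2 = 51520 − 3350×(0.921 + 18.4) = −13205.35.
Balance: K_1 − x×(3350 − 2970) = K_2, so x = (K_1 − K_2)/(3350 − 2970) = 1713.35/380 = 4.51 km.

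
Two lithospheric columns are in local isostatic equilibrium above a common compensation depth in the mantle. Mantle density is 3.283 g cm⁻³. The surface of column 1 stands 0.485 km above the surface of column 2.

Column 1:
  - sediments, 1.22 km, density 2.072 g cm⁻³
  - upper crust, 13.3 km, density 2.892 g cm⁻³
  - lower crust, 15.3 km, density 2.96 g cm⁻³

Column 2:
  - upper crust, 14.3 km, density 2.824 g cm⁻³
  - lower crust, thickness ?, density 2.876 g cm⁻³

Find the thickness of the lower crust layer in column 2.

Take the compensation level at the base of the deeper column (depth z_c below the surface of column 1) and equate Σ ρ_i t_i down to z_c; mantle fills any gap and the z_c terms cancel.
Column 1: 1.22×2.072 + 13.3×2.892 + 15.3×2.96 + (z_c − 29.82)×3.283
Column 2: 0.485×0 + 14.3×2.824 + x×2.876 + (z_c − 0.485 − 14.3 − x)×3.283
The z_c×3.283 term appears on both sides and cancels. Collect the known terms of each column as K = Σ(ρt)_known − 3.283 × (depth of known layers): K_1 = 86.27944 − 3.283×29.82 = −11.61962; K_2 = 40.3832 − 3.283×(0.485 + 14.3) = −8.155955.
Balance: K_1 = K_2 − x×(3.283 − 2.876), so x = (K_2 − K_1)/(3.283 − 2.876) = 3.46366/0.407 = 8.51 km.

8.51 km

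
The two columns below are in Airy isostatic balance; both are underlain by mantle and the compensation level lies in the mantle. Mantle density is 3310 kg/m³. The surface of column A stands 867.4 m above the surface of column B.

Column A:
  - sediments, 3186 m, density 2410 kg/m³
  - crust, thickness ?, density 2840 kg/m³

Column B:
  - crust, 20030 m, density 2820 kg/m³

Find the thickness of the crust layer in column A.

20900 m

Take the compensation level at the base of the deeper column (depth z_c below the surface of column A) and equate Σ ρ_i t_i down to z_c; mantle fills any gap and the z_c terms cancel.
Column A: 3186×2410 + x×2840 + (z_c − 3186 − x)×3310
Column B: 867.4×0 + 20030×2820 + (z_c − 867.4 − 20030)×3310
The z_c×3310 term appears on both sides and cancels. Collect the known terms of each column as K = Σ(ρt)_known − 3310 × (depth of known layers): K_A = 7678260 − 3310×3186 = −2867400; K_B = 56484600 − 3310×(867.4 + 20030) = −12685794.
Balance: K_A − x×(3310 − 2840) = K_B, so x = (K_A − K_B)/(3310 − 2840) = 9818390/470 = 20900 m.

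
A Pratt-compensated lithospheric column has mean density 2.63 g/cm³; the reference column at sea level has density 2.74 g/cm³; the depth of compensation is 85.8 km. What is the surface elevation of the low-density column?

ρ_ref D = ρ (D + h) → h = D (ρ_ref − ρ)/ρ.
h = 85.8 km × (2.74 − 2.63)/2.63 = 3.59 km.

3.59 km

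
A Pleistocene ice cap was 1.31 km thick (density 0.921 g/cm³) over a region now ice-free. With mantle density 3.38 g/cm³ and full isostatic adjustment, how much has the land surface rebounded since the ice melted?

Removing the load lets mantle flow back in; uplift u satisfies ρ_ice t = ρ_m u.
u = t ρ_ice/ρ_m = 1.31 km × 0.921/3.38 = 0.357 km.

0.357 km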